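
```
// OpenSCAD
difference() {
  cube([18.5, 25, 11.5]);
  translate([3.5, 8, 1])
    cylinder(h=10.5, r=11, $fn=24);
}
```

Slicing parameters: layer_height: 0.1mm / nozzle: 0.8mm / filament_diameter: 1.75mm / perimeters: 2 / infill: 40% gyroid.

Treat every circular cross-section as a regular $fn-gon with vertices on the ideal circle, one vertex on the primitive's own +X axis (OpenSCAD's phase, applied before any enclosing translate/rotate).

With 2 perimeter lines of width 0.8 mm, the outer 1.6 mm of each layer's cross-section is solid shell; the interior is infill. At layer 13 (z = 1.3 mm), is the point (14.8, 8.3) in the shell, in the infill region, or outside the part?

At z = 1.3 mm: the cube (footprint 18.5×25) is included at this height; the r=11 cylinder at (3.5, 8) contributes a regular 24-gon of circumradius 11; Taking the first minus the rest: starting from the 18.5×25 cube, the r=11 cylinder at (3.5, 8) partially overlaps it — only the 238.50 mm² overlap (of its 375.81 mm²) is removed, clipping the outline — 1 connected region. Overall, the cross-section is a single solid region. The nearest boundary edge runs (14.50, 8.00)→(14.13, 10.85); distance from the point to it = 0.34 mm. The point is inside the cross-section, 0.34 mm from the nearest boundary — within the 1.6 mm shell band (2 × 0.8).

shell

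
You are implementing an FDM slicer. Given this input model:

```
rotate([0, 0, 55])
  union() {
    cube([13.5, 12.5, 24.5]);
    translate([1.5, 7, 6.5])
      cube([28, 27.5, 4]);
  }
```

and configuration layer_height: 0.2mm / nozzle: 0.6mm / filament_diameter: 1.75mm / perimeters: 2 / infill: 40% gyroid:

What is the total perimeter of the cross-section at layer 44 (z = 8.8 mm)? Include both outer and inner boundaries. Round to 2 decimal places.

At z = 8.8 mm: the cube (footprint 13.5×12.5) is included at this height (perimeter 52.00 mm); the cube at (1.5, 7) (footprint 28×27.5) is included at this height (perimeter 111.00 mm); Taking the union: the regions partially overlap (shared area 66.00 mm²), so the edge portions inside another operand are dropped and the merged outline is re-measured after clipping — boundary = 128.00 mm; (whole slice rotated 55° about Z — lengths, areas and connectivity unchanged). Overall, the cross-section is a single solid region. Total boundary length (outer) = 128.00 mm.

128.00 mm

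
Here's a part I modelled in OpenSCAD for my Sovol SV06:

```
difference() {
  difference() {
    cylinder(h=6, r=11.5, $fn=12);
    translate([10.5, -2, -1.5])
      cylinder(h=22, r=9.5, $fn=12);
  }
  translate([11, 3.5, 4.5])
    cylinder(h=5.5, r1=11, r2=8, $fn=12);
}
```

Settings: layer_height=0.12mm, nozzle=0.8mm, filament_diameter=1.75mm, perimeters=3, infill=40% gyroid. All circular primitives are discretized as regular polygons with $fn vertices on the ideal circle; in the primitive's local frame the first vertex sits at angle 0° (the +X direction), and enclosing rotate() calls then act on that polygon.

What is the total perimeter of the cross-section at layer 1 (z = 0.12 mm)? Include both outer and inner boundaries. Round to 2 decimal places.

At z = 0.12 mm: the r=11.5 cylinder gives a regular 12-gon of circumradius 11.5 (constant along its height) (perimeter = 2·12·11.500·sin(180°/12) = 71.43 mm); the cylinder at (10.5, -2): section is a regular 12-gon, circumradius r=9.5 (perimeter = 2·12·9.500·sin(180°/12) = 59.01 mm); Taking the first minus the rest: starting from the r=11.5 cylinder, the r=9.5 cylinder at (10.5, -2) partially overlaps it — only the 120.63 mm² overlap (of its 270.75 mm²) is removed, clipping the outline — boundary = 73.99 mm; the cone at (11, 3.5) is absent (z outside [4.5, 10]); After the difference (first − rest): none of the subtracted shapes is present at this height, so that combined region is unchanged — boundary = 73.99 mm. Overall, the cross-section is a single solid region. Total boundary length (outer) = 73.99 mm.

73.99 mm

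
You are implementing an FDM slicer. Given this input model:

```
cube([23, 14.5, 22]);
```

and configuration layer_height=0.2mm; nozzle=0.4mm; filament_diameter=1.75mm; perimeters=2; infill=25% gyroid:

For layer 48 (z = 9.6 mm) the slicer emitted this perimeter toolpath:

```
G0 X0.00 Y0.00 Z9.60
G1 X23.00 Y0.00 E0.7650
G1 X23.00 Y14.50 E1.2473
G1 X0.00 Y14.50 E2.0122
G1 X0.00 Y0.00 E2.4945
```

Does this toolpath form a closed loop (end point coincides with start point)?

Start point (G0): (0.00, 0.00). End point (last G1): the path returns to the start — closed.

yes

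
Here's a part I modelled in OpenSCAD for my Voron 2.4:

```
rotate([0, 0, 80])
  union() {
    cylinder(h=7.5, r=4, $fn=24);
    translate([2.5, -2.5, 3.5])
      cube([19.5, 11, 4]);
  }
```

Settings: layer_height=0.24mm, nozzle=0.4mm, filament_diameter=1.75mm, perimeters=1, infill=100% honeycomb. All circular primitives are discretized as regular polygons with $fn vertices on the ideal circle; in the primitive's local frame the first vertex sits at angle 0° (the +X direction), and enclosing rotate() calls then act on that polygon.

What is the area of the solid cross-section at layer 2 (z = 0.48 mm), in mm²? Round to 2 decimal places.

49.69 mm²

At z = 0.48 mm: the cylinder: section is a regular 24-gon, circumradius r=4 (area = (24/2)·4.000²·sin(360°/24) = 49.69 mm²); the cube at (2.5, -2.5) does not reach this height (z outside [3.5, 7.5]); Taking the union: only the r=4 cylinder is present, so the union is just that shape — area = 49.69 mm²; (rotated 80° about Z; rotation is an isometry so areas/perimeters/island counts are preserved). Overall, the cross-section is a single solid region. Net area = 49.69 mm².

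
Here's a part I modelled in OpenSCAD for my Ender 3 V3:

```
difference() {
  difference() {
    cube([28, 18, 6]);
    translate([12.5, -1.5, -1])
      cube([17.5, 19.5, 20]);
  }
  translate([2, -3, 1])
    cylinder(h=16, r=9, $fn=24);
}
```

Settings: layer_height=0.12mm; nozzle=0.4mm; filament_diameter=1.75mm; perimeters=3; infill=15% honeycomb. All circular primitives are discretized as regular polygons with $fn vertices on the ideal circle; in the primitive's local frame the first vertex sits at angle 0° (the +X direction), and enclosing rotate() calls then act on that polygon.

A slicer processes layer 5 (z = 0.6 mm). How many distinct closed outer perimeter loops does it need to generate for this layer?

At z = 0.6 mm: the 28×18 cube contributes its full rectangle; the 17.5×19.5 cube at (12.5, -1.5) contributes its full rectangle; Subtracting the remaining from the first: starting from the 28×18 cube, the 17.5×19.5 cube at (12.5, -1.5) partially overlaps it — only the 279.00 mm² overlap (of its 341.25 mm²) is removed, clipping the outline — 1 connected region; the cylinder at (2, -3) does not reach this height (z outside [1, 17]); Taking the first minus the rest: none of the subtracted shapes is present at this height, so that combined region is unchanged — 1 connected region. The result has 1 disconnected region.

1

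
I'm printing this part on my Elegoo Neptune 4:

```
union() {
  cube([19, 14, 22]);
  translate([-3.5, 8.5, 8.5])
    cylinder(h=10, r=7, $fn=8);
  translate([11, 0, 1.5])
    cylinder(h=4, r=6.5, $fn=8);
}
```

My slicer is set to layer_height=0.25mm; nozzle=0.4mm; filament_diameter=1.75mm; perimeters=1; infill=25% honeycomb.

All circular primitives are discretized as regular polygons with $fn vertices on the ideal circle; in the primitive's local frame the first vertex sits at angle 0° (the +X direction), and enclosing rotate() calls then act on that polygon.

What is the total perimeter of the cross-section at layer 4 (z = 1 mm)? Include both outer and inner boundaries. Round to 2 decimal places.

At z = 1 mm: the cube is present — its section is the full 19×14 rectangle (perimeter 66.00 mm); the cylinder at (-3.5, 8.5) is absent (z outside [8.5, 18.5]); the cylinder at (11, 0) is absent (z outside [1.5, 5.5]); Taking the union: only the 19×14 cube is present, so the union is just that shape — boundary = 66.00 mm. Overall, the cross-section is a single solid region. Total boundary length (outer) = 66.00 mm.

66.00 mm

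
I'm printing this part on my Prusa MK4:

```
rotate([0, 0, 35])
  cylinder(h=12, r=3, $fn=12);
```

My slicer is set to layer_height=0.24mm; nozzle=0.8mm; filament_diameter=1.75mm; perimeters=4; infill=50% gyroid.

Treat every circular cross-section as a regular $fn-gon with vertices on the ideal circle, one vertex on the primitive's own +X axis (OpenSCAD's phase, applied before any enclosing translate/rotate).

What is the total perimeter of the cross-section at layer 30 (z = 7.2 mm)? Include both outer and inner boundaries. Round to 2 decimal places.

18.63 mm

At z = 7.2 mm: the cylinder: section is a regular 12-gon, circumradius r=3 (perimeter = 2·12·3.000·sin(180°/12) = 18.63 mm); (rotated 35° about Z; rotation is an isometry so areas/perimeters/island counts are preserved). Overall, the cross-section is a single solid region. Total boundary length (outer) = 18.63 mm.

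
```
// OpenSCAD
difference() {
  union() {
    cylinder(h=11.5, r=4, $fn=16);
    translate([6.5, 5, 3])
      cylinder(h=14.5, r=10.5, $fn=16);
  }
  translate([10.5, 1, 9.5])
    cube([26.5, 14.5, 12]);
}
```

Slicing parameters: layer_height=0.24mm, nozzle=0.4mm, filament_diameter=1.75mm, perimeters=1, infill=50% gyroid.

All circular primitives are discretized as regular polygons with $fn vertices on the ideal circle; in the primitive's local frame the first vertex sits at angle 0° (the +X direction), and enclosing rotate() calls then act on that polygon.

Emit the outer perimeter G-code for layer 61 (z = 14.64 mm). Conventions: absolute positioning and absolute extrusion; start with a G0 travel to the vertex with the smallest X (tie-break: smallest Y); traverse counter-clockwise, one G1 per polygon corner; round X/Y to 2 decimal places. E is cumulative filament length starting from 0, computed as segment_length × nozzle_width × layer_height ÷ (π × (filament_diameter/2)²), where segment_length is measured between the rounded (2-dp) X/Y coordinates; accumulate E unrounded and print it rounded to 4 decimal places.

G0 X-4.00 Y5.00 Z14.64
G1 X-3.20 Y0.98 E0.1636
G1 X-0.92 Y-2.42 E0.3270
G1 X2.48 Y-4.70 E0.4904
G1 X6.50 Y-5.50 E0.6540
G1 X10.52 Y-4.70 E0.8176
G1 X13.92 Y-2.42 E0.9809
G1 X16.20 Y0.98 E1.1443
G1 X16.20 Y1.00 E1.1451
G1 X10.50 Y1.00 E1.3726
G1 X10.50 Y14.70 E1.9194
G1 X6.50 Y15.50 E2.0822
G1 X2.48 Y14.70 E2.2458
G1 X-0.92 Y12.42 E2.4092
G1 X-3.20 Y9.02 E2.5726
G1 X-4.00 Y5.00 E2.7362

At z = 14.64 mm: the cylinder is not intersected at this z (z outside [0, 11.5]); the r=10.5 cylinder at (6.5, 5) gives a regular 16-gon of circumradius 10.5 (constant along its height); Merging all regions: only the r=10.5 cylinder at (6.5, 5) is present, so the union is just that shape — 1 connected region; the cube at (10.5, 1) (footprint 26.5×14.5) is included at this height; After the difference (first − rest): starting from that combined region, the 26.5×14.5 cube at (10.5, 1) partially overlaps it — only the 68.38 mm² overlap (of its 384.25 mm²) is removed, clipping the outline — 1 connected region. The outline is a single polygon with 15 vertices. Extrusion per mm of travel: 0.4 × 0.24 / (π × 0.875²) = 0.039912. Accumulating E over each segment gives final E = 2.7362.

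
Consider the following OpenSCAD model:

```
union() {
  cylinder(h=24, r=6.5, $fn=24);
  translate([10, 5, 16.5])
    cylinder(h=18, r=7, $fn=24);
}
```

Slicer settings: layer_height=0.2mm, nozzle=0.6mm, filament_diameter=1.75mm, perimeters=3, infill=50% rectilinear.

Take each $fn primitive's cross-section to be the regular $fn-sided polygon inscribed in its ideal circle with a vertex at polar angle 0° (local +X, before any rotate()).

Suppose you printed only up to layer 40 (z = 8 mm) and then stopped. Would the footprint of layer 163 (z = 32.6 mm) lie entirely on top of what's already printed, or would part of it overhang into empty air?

part overhangs

Compare the two slices. At z = 8: the cylinder: section is a regular 24-gon, circumradius r=6.5 (area = (24/2)·6.500²·sin(360°/24) = 131.22 mm²); the cylinder at (10, 5) is absent (z outside [16.5, 34.5]); Taking the union: only the r=6.5 cylinder is present, so the union is just that shape — area = 131.22 mm². At z = 32.6: the cylinder is absent (z outside [0, 24]); the cylinder at (10, 5): section is a regular 24-gon, circumradius r=7 (area = (24/2)·7.000²·sin(360°/24) = 152.19 mm²); Merging all regions: only the r=7 cylinder at (10, 5) is present, so the union is just that shape — area = 152.19 mm². Checking containment: at z = 32.6 the cross-section extends beyond the z = 8 cross-section by about 140.89 mm².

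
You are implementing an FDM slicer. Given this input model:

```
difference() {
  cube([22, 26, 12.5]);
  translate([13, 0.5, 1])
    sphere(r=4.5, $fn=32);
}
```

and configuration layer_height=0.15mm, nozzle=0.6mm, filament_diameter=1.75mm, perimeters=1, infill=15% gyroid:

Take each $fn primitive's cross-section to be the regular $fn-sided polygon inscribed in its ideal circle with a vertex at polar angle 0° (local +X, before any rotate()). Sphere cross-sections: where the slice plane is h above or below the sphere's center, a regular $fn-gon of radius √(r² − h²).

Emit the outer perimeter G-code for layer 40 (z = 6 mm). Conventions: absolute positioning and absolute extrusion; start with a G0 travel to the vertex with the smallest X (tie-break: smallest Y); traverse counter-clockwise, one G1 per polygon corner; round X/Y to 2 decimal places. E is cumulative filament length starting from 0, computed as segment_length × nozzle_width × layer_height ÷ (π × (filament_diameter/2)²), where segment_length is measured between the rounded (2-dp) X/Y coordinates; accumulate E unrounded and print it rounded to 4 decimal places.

G0 X0.00 Y0.00 Z6.00
G1 X22.00 Y0.00 E0.8232
G1 X22.00 Y26.00 E1.7960
G1 X0.00 Y26.00 E2.6192
G1 X0.00 Y0.00 E3.5921

At z = 6 mm: the cube is present — its section is the full 22×26 rectangle; the sphere at (13, 0.5) is not intersected at this z (|z−center|=5.000 > r=4.5); Subtracting the remaining from the first: none of the subtracted shapes is present at this height, so the 22×26 cube is unchanged — 1 connected region. The outline is a single polygon with 4 vertices. Extrusion per mm of travel: 0.6 × 0.15 / (π × 0.875²) = 0.037418. Accumulating E over each segment gives final E = 3.5921.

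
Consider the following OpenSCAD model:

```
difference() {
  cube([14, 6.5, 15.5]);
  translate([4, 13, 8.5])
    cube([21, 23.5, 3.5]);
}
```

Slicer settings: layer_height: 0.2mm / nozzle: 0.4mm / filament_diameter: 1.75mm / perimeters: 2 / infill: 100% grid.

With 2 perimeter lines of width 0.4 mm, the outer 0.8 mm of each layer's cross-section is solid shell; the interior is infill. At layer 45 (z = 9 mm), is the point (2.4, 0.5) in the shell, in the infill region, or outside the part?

shell

At z = 9 mm: the cube is present — its section is the full 14×6.5 rectangle; the 21×23.5 cube at (4, 13) contributes its full rectangle; Subtracting the remaining from the first: starting from the 14×6.5 cube, the 21×23.5 cube at (4, 13) misses the remaining region (no effect) — 1 connected region. Overall, the cross-section is a single solid region. The nearest boundary edge runs (14.00, 0.00)→(0.00, 0.00); distance from the point to it = 0.50 mm. The point is inside the cross-section, 0.50 mm from the nearest boundary — within the 0.8 mm shell band (2 × 0.4).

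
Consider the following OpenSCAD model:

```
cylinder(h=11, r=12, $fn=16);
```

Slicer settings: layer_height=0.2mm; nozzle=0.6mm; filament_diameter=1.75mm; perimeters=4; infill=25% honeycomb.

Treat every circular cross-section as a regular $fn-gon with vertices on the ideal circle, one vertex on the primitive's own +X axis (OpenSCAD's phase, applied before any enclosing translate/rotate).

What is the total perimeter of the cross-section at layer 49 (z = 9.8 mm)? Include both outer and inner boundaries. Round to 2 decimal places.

At z = 9.8 mm: the r=12 cylinder contributes a regular 16-gon of circumradius 12 (perimeter = 2·16·12.000·sin(180°/16) = 74.91 mm). Overall, the cross-section is a single solid region. Total boundary length (outer) = 74.91 mm.

74.91 mm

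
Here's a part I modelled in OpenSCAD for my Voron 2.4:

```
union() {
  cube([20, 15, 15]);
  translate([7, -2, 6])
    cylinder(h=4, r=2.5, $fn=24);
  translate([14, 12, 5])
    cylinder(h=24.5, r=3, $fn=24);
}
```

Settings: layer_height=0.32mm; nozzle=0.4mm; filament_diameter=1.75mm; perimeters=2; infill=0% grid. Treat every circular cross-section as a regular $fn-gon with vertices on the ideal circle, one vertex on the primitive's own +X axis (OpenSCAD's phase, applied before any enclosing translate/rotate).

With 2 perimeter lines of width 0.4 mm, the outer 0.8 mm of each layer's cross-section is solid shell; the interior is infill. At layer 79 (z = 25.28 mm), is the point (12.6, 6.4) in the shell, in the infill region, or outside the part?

outside

At z = 25.28 mm: the cube is not intersected at this z (z outside [0, 15]); the cylinder at (7, -2) is absent (z outside [6, 10]); the cylinder at (14, 12): section is a regular 24-gon, circumradius r=3; Merging all regions: only the r=3 cylinder at (14, 12) is present, so the union is just that shape — 1 connected region. Overall, the cross-section is a single solid region. The nearest boundary edge runs (12.50, 9.40)→(13.22, 9.10); distance from the point to it = 2.77 mm. The point is not inside any of the regions above, so it lies outside the cross-section (2.77 mm from the nearest boundary).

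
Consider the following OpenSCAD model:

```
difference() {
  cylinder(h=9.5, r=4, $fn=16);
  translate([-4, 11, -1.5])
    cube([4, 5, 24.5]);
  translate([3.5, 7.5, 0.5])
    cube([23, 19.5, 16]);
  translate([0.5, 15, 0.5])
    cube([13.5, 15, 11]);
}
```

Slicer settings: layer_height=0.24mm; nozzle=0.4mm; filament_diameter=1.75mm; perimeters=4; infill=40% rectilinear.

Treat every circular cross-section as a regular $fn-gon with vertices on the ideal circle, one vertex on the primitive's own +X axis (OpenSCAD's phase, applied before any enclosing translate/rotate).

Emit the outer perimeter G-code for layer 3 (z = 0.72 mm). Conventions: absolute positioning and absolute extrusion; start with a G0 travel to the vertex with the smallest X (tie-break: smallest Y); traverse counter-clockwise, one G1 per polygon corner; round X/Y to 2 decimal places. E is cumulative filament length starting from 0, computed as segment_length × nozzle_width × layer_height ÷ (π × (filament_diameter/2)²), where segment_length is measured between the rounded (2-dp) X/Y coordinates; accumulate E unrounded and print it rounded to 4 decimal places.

G0 X-4.00 Y0.00 Z0.72
G1 X-3.70 Y-1.53 E0.0622
G1 X-2.83 Y-2.83 E0.1247
G1 X-1.53 Y-3.70 E0.1871
G1 X0.00 Y-4.00 E0.2493
G1 X1.53 Y-3.70 E0.3116
G1 X2.83 Y-2.83 E0.3740
G1 X3.70 Y-1.53 E0.4364
G1 X4.00 Y0.00 E0.4986
G1 X3.70 Y1.53 E0.5609
G1 X2.83 Y2.83 E0.6233
G1 X1.53 Y3.70 E0.6857
G1 X0.00 Y4.00 E0.7480
G1 X-1.53 Y3.70 E0.8102
G1 X-2.83 Y2.83 E0.8726
G1 X-3.70 Y1.53 E0.9351
G1 X-4.00 Y0.00 E0.9973

At z = 0.72 mm: the r=4 cylinder gives a regular 16-gon of circumradius 4 (constant along its height); the 4×5 cube at (-4, 11) contributes its full rectangle; the cube at (3.5, 7.5) (footprint 23×19.5) is included at this height; the cube at (0.5, 15) is present — its section is the full 13.5×15 rectangle; Taking the first minus the rest: starting from the r=4 cylinder, the 4×5 cube at (-4, 11) misses the remaining region (no effect); the 23×19.5 cube at (3.5, 7.5) misses the remaining region (no effect); the 13.5×15 cube at (0.5, 15) misses the remaining region (no effect) — 1 connected region. The outline is a single polygon with 16 vertices. Extrusion per mm of travel: 0.4 × 0.24 / (π × 0.875²) = 0.039912. Accumulating E over each segment gives final E = 0.9973.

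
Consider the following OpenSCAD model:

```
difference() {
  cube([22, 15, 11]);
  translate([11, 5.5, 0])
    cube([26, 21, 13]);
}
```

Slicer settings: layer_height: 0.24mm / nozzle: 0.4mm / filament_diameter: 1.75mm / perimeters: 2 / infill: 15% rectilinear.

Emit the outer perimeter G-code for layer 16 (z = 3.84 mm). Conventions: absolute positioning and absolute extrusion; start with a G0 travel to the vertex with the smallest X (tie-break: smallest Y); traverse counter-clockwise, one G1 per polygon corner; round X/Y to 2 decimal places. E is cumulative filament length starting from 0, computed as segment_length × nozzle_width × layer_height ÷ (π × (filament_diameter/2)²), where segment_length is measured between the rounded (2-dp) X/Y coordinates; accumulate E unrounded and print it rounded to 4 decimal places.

At z = 3.84 mm: the cube (footprint 22×15) is included at this height; the 26×21 cube at (11, 5.5) contributes its full rectangle; Taking the first minus the rest: starting from the 22×15 cube, the 26×21 cube at (11, 5.5) partially overlaps it — only the 104.50 mm² overlap (of its 546.00 mm²) is removed, clipping the outline — 1 connected region. The outline is a single polygon with 6 vertices. Extrusion per mm of travel: 0.4 × 0.24 / (π × 0.875²) = 0.039912. Accumulating E over each segment gives final E = 2.9535.

G0 X0.00 Y0.00 Z3.84
G1 X22.00 Y0.00 E0.8781
G1 X22.00 Y5.50 E1.0976
G1 X11.00 Y5.50 E1.5366
G1 X11.00 Y15.00 E1.9158
G1 X0.00 Y15.00 E2.3548
G1 X0.00 Y0.00 E2.9535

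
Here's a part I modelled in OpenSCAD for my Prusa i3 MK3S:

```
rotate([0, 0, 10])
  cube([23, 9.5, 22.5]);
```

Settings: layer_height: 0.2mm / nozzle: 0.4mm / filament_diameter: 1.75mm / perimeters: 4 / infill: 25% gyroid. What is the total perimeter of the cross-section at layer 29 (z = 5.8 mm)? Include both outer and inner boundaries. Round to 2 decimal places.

65.00 mm

At z = 5.8 mm: the cube (footprint 23×9.5) is included at this height (perimeter 65.00 mm); (whole slice rotated 10° about Z — lengths, areas and connectivity unchanged). Overall, the cross-section is a single solid region. Total boundary length (outer) = 65.00 mm.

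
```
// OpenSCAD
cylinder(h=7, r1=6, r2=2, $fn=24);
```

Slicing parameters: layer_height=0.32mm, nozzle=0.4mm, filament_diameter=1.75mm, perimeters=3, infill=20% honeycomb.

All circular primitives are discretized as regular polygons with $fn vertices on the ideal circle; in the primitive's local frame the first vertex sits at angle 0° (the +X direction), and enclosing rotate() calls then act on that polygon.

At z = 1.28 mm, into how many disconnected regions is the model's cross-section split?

1

At z = 1.28 mm: the cone contributes a regular 24-gon of circumradius 5.269 (interpolated between r1=6 and r2=2 at t=0.183). The result has 1 disconnected region.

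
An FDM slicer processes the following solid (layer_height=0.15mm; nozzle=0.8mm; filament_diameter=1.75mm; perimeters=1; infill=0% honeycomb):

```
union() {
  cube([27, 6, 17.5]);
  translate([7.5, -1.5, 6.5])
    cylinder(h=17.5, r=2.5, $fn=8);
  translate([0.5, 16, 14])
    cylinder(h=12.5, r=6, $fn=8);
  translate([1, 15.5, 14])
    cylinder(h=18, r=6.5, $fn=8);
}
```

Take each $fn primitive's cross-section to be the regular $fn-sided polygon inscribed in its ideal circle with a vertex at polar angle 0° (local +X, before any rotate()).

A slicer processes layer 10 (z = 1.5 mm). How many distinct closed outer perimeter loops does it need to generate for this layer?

1

At z = 1.5 mm: the cube is present — its section is the full 27×6 rectangle; the cylinder at (7.5, -1.5) does not reach this height (z outside [6.5, 24]); the cylinder at (0.5, 16) is absent (z outside [14, 26.5]); the cylinder at (1, 15.5) is absent (z outside [14, 32]); Combining (union): only the 27×6 cube is present, so the union is just that shape — 1 connected region. The result has 1 disconnected region.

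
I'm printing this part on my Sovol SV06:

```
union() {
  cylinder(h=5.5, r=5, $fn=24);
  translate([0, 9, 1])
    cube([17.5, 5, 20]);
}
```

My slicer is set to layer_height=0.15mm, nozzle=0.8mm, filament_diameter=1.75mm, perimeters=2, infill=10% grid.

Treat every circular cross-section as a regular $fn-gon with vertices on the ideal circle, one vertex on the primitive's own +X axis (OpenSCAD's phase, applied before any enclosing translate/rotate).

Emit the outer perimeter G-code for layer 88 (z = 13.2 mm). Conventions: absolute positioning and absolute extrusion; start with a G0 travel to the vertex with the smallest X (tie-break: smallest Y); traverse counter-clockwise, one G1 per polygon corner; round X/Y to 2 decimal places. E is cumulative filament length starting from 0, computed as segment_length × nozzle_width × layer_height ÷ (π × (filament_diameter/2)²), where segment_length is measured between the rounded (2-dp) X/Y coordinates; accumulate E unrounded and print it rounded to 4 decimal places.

G0 X0.00 Y9.00 Z13.20
G1 X17.50 Y9.00 E0.8731
G1 X17.50 Y14.00 E1.1225
G1 X0.00 Y14.00 E1.9956
G1 X0.00 Y9.00 E2.2451

At z = 13.2 mm: the cylinder is not intersected at this z (z outside [0, 5.5]); the 17.5×5 cube at (0, 9) contributes its full rectangle; Taking the union: only the 17.5×5 cube at (0, 9) is present, so the union is just that shape — 1 connected region. The outline is a single polygon with 4 vertices. Extrusion per mm of travel: 0.8 × 0.15 / (π × 0.875²) = 0.049890. Accumulating E over each segment gives final E = 2.2451.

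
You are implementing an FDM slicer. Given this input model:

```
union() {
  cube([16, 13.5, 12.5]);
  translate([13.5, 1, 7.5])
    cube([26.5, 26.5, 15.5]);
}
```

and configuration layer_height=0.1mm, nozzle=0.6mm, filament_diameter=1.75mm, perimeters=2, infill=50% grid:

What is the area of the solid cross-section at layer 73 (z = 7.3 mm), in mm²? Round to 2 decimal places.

216.00 mm²

At z = 7.3 mm: the cube is present — its section is the full 16×13.5 rectangle (area 216.00 mm²); the cube at (13.5, 1) does not reach this height (z outside [7.5, 23]); Merging all regions: only the 16×13.5 cube is present, so the union is just that shape — area = 216.00 mm². Overall, the cross-section is a single solid region. Net area = 216.00 mm².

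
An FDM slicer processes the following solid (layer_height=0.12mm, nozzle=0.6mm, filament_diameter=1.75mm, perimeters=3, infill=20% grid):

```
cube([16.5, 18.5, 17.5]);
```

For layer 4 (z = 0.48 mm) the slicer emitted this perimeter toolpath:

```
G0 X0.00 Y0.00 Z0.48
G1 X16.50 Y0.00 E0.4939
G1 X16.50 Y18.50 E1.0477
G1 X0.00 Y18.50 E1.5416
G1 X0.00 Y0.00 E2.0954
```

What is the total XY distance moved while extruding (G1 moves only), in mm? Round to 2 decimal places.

Sum the Euclidean lengths of each G1 segment: total = 70.00 mm.

70.00 mm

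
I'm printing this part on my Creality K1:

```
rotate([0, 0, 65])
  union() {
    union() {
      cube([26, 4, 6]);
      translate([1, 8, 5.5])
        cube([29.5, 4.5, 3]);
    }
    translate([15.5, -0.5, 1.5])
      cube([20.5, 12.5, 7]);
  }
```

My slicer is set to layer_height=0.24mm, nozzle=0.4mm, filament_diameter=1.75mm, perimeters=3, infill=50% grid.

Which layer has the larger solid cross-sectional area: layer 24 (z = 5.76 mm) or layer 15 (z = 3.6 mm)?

Layer 24 (z = 5.76): the 26×4 cube contributes its full rectangle (area 104.00 mm²); the cube at (1, 8) is present — its section is the full 29.5×4.5 rectangle (area 132.75 mm²); Combining (union): the 2 present regions are separate (no shared area or edge), so areas and boundary lengths simply add and each stays a separate island — area = 236.75 mm²; the 20.5×12.5 cube at (15.5, -0.5) contributes its full rectangle (area 256.25 mm²); Taking the union: the regions partially overlap — summed areas 493.00 mm² minus the doubly-counted overlap 102.00 mm² gives 391.00 mm² — area = 391.00 mm²; (whole slice rotated 65° about Z — lengths, areas and connectivity unchanged). So its area = 391.00 mm². Layer 15 (z = 3.6): the cube is present — its section is the full 26×4 rectangle (area 104.00 mm²); the cube at (1, 8) is not intersected at this z (z outside [5.5, 8.5]); Merging all regions: only the 26×4 cube is present, so the union is just that shape — area = 104.00 mm²; the cube at (15.5, -0.5) (footprint 20.5×12.5) is included at this height (area 256.25 mm²); Combining (union): the regions partially overlap — summed areas 360.25 mm² minus the doubly-counted overlap 42.00 mm² gives 318.25 mm² — area = 318.25 mm²; (whole slice rotated 65° about Z — lengths, areas and connectivity unchanged). So its area = 318.25 mm². Layer 24 is larger (391.00 vs 318.25 mm²).

layer 24 (z = 5.76 mm)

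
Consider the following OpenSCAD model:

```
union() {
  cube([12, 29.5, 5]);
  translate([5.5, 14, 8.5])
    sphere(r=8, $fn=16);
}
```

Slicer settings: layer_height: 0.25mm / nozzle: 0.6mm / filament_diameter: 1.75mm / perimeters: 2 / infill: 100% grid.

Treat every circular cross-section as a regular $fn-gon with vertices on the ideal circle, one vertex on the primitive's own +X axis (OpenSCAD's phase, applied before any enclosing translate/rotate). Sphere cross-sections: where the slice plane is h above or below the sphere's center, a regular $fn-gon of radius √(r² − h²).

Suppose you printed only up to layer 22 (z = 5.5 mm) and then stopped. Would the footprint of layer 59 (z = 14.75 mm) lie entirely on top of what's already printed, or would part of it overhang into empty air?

entirely on top

Compare the two slices. At z = 5.5: the cube is absent (z outside [0, 5]); the r=8 sphere at (5.5, 14) contributes a regular 16-gon of circumradius √(8²−3²) = 7.416 (area = (16/2)·7.416²·sin(360°/16) = 168.38 mm²); Merging all regions: only the r=8 sphere at (5.5, 14) is present, so the union is just that shape — area = 168.38 mm². At z = 14.75: the cube does not reach this height (z outside [0, 5]); the r=8 sphere at (5.5, 14) contributes a regular 16-gon of circumradius √(8²−6.25²) = 4.994 (area = (16/2)·4.994²·sin(360°/16) = 76.35 mm²); Merging all regions: only the r=8 sphere at (5.5, 14) is present, so the union is just that shape — area = 76.35 mm². Checking containment: the cross-section at z = 14.75 is a subset of the cross-section at z = 5.5.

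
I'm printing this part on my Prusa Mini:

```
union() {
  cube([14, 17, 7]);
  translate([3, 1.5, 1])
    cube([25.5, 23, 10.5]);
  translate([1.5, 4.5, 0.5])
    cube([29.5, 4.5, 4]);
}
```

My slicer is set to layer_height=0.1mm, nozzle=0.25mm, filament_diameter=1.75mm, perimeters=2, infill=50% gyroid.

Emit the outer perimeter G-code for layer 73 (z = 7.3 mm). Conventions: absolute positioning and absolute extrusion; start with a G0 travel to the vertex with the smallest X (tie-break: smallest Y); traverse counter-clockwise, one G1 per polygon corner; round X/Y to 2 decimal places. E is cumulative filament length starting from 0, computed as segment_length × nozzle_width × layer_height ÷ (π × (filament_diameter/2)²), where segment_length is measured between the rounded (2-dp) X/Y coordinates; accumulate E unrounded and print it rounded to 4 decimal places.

G0 X3.00 Y1.50 Z7.30
G1 X28.50 Y1.50 E0.2650
G1 X28.50 Y24.50 E0.5041
G1 X3.00 Y24.50 E0.7691
G1 X3.00 Y1.50 E1.0082

At z = 7.3 mm: the cube is absent (z outside [0, 7]); the cube at (3, 1.5) (footprint 25.5×23) is included at this height; the cube at (1.5, 4.5) is not intersected at this z (z outside [0.5, 4.5]); Combining (union): only the 25.5×23 cube at (3, 1.5) is present, so the union is just that shape — 1 connected region. The outline is a single polygon with 4 vertices. Extrusion per mm of travel: 0.25 × 0.1 / (π × 0.875²) = 0.010394. Accumulating E over each segment gives final E = 1.0082.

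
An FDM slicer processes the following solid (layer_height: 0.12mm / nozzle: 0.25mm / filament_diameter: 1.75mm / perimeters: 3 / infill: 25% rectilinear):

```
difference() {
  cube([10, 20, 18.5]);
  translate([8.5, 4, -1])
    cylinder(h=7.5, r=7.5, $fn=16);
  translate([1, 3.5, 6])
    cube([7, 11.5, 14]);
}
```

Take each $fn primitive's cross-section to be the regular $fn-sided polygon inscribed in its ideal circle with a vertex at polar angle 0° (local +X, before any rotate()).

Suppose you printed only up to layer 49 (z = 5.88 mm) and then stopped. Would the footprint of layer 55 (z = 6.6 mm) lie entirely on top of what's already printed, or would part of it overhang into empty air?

part overhangs

Compare the two slices. At z = 5.88: the cube is present — its section is the full 10×20 rectangle (area 200.00 mm²); the r=7.5 cylinder at (8.5, 4) contributes a regular 16-gon of circumradius 7.5 (area = (16/2)·7.500²·sin(360°/16) = 172.21 mm²); the cube at (1, 3.5) is absent (z outside [6, 20]); After the difference (first − rest): starting from the 10×20 cube (200.00 mm²), the r=7.5 cylinder at (8.5, 4) partially overlaps it — only the 88.19 mm² overlap (of its 172.21 mm²) is removed, clipping the outline — area = 111.81 mm². At z = 6.6: the 10×20 cube contributes its full rectangle (area 200.00 mm²); the cylinder at (8.5, 4) is not intersected at this z (z outside [-1, 6.5]); the 7×11.5 cube at (1, 3.5) contributes its full rectangle (area 80.50 mm²); Subtracting the remaining from the first: starting from the 10×20 cube (200.00 mm²), the 7×11.5 cube at (1, 3.5) lies wholly inside it (removes its full 80.50 mm² and its 37.00 mm outline becomes a hole wall) — area = 119.50 mm². Checking containment: at z = 6.6 the cross-section extends beyond the z = 5.88 cross-section by about 45.39 mm².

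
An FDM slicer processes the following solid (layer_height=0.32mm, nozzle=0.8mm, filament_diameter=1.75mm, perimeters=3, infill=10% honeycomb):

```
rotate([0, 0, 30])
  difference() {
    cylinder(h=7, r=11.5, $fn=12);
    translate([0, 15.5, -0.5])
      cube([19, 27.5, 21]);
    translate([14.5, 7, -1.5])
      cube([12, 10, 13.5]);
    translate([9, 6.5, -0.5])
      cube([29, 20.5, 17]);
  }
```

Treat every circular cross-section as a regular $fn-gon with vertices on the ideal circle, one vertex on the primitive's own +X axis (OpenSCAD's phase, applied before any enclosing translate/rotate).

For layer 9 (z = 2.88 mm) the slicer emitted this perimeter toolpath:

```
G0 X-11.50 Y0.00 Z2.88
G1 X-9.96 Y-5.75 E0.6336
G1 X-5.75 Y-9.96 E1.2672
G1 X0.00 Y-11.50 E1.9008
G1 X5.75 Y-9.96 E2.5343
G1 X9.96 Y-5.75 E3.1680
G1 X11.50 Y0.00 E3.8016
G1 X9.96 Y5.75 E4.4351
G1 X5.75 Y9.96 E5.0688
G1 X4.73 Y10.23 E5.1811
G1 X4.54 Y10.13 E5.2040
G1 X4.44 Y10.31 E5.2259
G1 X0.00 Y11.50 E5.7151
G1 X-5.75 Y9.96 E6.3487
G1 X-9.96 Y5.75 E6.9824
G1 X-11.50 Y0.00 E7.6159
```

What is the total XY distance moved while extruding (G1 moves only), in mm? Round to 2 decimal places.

Sum the Euclidean lengths of each G1 segment: total = 71.56 mm.

71.56 mm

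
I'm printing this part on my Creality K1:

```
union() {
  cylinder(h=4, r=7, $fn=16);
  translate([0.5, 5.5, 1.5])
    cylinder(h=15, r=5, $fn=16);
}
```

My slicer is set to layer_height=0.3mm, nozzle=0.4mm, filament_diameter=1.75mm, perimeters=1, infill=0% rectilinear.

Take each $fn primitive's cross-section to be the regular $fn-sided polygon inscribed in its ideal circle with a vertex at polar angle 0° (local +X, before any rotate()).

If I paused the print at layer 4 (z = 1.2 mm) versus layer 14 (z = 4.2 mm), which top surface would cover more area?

Layer 4 (z = 1.2): the r=7 cylinder gives a regular 16-gon of circumradius 7 (constant along its height) (area = (16/2)·7.000²·sin(360°/16) = 150.01 mm²); the cylinder at (0.5, 5.5) is not intersected at this z (z outside [1.5, 16.5]); Combining (union): only the r=7 cylinder is present, so the union is just that shape — area = 150.01 mm². So its area = 150.01 mm². Layer 14 (z = 4.2): the cylinder is not intersected at this z (z outside [0, 4]); the r=5 cylinder at (0.5, 5.5) gives a regular 16-gon of circumradius 5 (constant along its height) (area = (16/2)·5.000²·sin(360°/16) = 76.54 mm²); Combining (union): only the r=5 cylinder at (0.5, 5.5) is present, so the union is just that shape — area = 76.54 mm². So its area = 76.54 mm². Layer 4 is larger (150.01 vs 76.54 mm²).

layer 4 (z = 1.2 mm)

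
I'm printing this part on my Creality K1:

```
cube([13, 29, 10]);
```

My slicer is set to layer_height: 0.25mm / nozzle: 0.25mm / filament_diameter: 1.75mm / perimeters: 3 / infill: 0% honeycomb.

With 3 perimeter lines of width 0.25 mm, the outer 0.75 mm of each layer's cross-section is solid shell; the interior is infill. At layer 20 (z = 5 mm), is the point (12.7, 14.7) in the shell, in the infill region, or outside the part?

At z = 5 mm: the cube (footprint 13×29) is included at this height. Overall, the cross-section is a single solid region. The nearest boundary edge runs (13.00, 0.00)→(13.00, 29.00); distance from the point to it = 0.30 mm. The point is inside the cross-section, 0.30 mm from the nearest boundary — within the 0.75 mm shell band (3 × 0.25).

shell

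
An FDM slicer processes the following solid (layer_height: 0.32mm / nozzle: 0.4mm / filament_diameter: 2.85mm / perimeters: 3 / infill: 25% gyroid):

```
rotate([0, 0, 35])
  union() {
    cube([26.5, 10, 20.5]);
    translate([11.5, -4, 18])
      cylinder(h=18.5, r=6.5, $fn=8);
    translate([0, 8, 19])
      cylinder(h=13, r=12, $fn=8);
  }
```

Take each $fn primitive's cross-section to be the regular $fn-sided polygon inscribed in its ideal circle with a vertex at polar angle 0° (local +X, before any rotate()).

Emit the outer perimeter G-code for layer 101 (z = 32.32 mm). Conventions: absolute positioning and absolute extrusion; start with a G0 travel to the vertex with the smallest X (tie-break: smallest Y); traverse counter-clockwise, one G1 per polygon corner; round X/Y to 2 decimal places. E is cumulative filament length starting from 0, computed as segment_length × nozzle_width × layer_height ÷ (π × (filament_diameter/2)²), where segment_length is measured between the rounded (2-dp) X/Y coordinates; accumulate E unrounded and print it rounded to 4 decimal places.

At z = 32.32 mm: the cube is not intersected at this z (z outside [0, 20.5]); the r=6.5 cylinder at (11.5, -4) gives a regular 8-gon of circumradius 6.5 (constant along its height); the cylinder at (0, 8) is not intersected at this z (z outside [19, 32]); Combining (union): only the r=6.5 cylinder at (11.5, -4) is present, so the union is just that shape — 1 connected region; (rotated 35° about Z; rotation is an isometry so areas/perimeters/island counts are preserved). The outline is a single polygon with 8 vertices. Extrusion per mm of travel: 0.4 × 0.32 / (π × 1.425²) = 0.020065. Accumulating E over each segment gives final E = 0.7985.

G0 X5.31 Y4.45 Z32.32
G1 X6.39 Y-0.41 E0.0999
G1 X10.59 Y-3.08 E0.1998
G1 X15.44 Y-2.00 E0.2994
G1 X18.12 Y2.19 E0.3992
G1 X17.04 Y7.05 E0.4991
G1 X12.84 Y9.72 E0.5990
G1 X7.99 Y8.64 E0.6987
G1 X5.31 Y4.45 E0.7985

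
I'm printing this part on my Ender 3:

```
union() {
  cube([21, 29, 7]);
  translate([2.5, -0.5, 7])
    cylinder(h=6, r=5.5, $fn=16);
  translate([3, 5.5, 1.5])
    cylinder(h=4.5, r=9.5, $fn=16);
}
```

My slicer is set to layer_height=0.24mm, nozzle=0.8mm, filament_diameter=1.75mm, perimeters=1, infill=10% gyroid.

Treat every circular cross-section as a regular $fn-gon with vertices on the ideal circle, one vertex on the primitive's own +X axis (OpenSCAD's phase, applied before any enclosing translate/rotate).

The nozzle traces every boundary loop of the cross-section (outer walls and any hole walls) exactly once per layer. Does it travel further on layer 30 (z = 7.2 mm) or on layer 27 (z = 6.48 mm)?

Layer 30 (z = 7.2): the cube is absent (z outside [0, 7]); the r=5.5 cylinder at (2.5, -0.5) contributes a regular 16-gon of circumradius 5.5 (perimeter = 2·16·5.500·sin(180°/16) = 34.34 mm); the cylinder at (3, 5.5) is not intersected at this z (z outside [1.5, 6]); Merging all regions: only the r=5.5 cylinder at (2.5, -0.5) is present, so the union is just that shape — boundary = 34.34 mm. So its perimeter = 34.34 mm. Layer 27 (z = 6.48): the cube (footprint 21×29) is included at this height (perimeter 100.00 mm); the cylinder at (2.5, -0.5) is absent (z outside [7, 13]); the cylinder at (3, 5.5) does not reach this height (z outside [1.5, 6]); Merging all regions: only the 21×29 cube is present, so the union is just that shape — boundary = 100.00 mm. So its perimeter = 100.00 mm. Layer 27 is larger (100.00 vs 34.34 mm).

layer 27 (z = 6.48 mm)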